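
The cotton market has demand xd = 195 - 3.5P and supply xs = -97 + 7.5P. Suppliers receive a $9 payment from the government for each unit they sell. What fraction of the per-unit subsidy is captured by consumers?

Pre-subsidy: 195 - 3.5P = -97 + 7.5P gives P* = 292/11, x* = 1123/11.
With the subsidy, sellers receive Ps = Pb + 9 for each unit, where Pb is the price buyers pay.
Supply in terms of Pb becomes xs = -97 + 7.5(Pb + 9) = -29.5 + 7.5Pb. Setting this equal to demand: 195 - 3.5Pb = -29.5 + 7.5Pb, so Pb = 449/22.
Sellers receive Ps = 449/22 + 9 = 647/22; x' = 195 − 3.5·(449/22) = 5437/44.
Buyers' price falls by P* − Pb = 292/11 − 449/22 = 135/22; sellers' price rises by Ps − P* = 647/22 − 292/11 = 63/22.
So consumers capture (135/22)/9 = 15/22 of each unit of subsidy.

Consumer share = 15/22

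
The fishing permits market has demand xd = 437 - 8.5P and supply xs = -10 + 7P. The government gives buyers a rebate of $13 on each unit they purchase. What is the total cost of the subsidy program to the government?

Government cost = 97435/31

Pre-subsidy: 437 - 8.5P = -10 + 7P gives P* = 894/31, x* = 5948/31.
With the rebate, buyers effectively pay Pb = Ps − 13, where Ps is the price sellers receive.
Demand in terms of Ps becomes xd = 437 − 8.5(Ps − 13) = 547.5 - 8.5Ps. Setting this equal to supply: 547.5 - 8.5Ps = -10 + 7Ps, so Ps = 1115/31.
Buyers pay Pb = 1115/31 − 13 = 712/31; x' = -10 + 7·(1115/31) = 7495/31.
Government outlay = subsidy × quantity = 13 × 7495/31 = 97435/31.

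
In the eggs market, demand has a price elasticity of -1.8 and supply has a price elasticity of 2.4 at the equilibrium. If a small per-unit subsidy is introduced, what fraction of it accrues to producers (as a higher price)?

Producer share = 3/7

For a small subsidy around the equilibrium, the benefit split depends on the relative slopes, which at a point are proportional to the elasticities.
Buyer share = εs/(εs + |εd|) = 2.4/(2.4 + 1.8) = 4/7; seller share = |εd|/(εs + |εd|) = 3/7.
So producers capture 3/7 of the subsidy.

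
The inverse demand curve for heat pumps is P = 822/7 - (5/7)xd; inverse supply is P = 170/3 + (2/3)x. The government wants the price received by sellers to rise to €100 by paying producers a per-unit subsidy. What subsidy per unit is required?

Required subsidy s = €29 per unit

At a seller price of 100, quantity supplied is -85 + 1.5·100 = 65.
Buyers absorb 65 only when they pay Pb = 822/7 − (5/7)·65 = 71.
s = Ps − Pb = 100 − 71 = 29.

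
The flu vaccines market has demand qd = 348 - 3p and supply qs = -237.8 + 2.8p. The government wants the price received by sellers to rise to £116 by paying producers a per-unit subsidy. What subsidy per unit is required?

Required subsidy s = £29 per unit

At a seller price of 116, quantity supplied is -237.8 + 2.8·116 = 87.
Buyers absorb 87 only when they pay pb with 348 − 3·pb = 87, i.e. pb = 87.
s = ps − pb = 116 − 87 = 29.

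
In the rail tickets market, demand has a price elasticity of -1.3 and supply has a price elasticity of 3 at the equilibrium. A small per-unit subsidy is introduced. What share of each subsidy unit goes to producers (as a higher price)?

For a small subsidy around the equilibrium, the benefit split depends on the relative slopes, which at a point are proportional to the elasticities.
Buyer share = εs/(εs + |εd|) = 3/(3 + 1.3) = 30/43; seller share = |εd|/(εs + |εd|) = 13/43.
So producers capture 13/43 of the subsidy.

Producer share = 13/43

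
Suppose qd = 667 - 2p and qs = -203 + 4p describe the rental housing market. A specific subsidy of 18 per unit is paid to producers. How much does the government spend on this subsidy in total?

Pre-subsidy: 667 - 2p = -203 + 4p gives p* = 145, q* = 377.
With the subsidy, sellers receive ps = pb + 18 for each unit, where pb is the price buyers pay.
Supply in terms of pb becomes qs = -203 + 4(pb + 18) = -131 + 4pb. Setting this equal to demand: 667 - 2pb = -131 + 4pb, so pb = 133.
Sellers receive ps = 133 + 18 = 151; q' = 667 − 2·133 = 401.
Government outlay = subsidy × quantity = 18 × 401 = 7218.

Government cost = 7218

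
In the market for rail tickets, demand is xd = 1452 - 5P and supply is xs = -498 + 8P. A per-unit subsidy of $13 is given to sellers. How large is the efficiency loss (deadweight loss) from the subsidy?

Pre-subsidy: 1452 - 5P = -498 + 8P gives P* = 150, x* = 702.
With the subsidy, sellers receive Ps = Pb + 13 for each unit, where Pb is the price buyers pay.
Supply in terms of Pb becomes xs = -498 + 8(Pb + 13) = -394 + 8Pb. Setting this equal to demand: 1452 - 5Pb = -394 + 8Pb, so Pb = 142.
Sellers receive Ps = 142 + 13 = 155; x' = 1452 − 5·142 = 742.
The subsidy expands output by 742 − 702 = 40 past the efficient level; on those units the gap between marginal cost and willingness to pay runs from 0 up to 13.
DWL = ½ × 13 × 40 = 260.

Deadweight loss = $260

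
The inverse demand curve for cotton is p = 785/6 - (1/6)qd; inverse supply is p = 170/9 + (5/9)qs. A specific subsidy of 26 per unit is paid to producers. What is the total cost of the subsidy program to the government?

Pre-subsidy: 785/6 - (1/6)q = 170/9 + (5/9)q gives q* = 155 and p* = 105.
With the subsidy, sellers receive ps = pb + 26 for each unit, where pb is the price buyers pay.
On the curves, pb = 785/6 - (1/6)q and ps = 170/9 + (5/9)q; the wedge ps − pb = 26 gives 170/9 + (5/9)q − (785/6 - (1/6)q) = 26, so q' = 191.
Then pb = 785/6 − (1/6)·191 = 99 and ps = 170/9 + (5/9)·191 = 125.
Government outlay = subsidy × quantity = 26 × 191 = 4966.

Government cost = 4966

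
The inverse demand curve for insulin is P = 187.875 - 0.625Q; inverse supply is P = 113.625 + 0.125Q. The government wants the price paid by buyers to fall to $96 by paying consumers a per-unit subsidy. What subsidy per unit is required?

Required subsidy s = $36 per unit

At a buyer price of 96, quantity demanded is 300.6 − 1.6·96 = 147.
Sellers supply 147 only when they receive Ps = 113.625 + 0.125·147 = 132.
s = Ps − Pb = 132 − 96 = 36.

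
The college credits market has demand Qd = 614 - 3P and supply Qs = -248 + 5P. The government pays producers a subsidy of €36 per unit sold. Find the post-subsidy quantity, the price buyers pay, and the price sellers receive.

Pre-subsidy: 614 - 3P = -248 + 5P gives P* = 107.75, Q* = 290.75.
With the subsidy, sellers receive Ps = Pb + 36 for each unit, where Pb is the price buyers pay.
Supply in terms of Pb becomes Qs = -248 + 5(Pb + 36) = -68 + 5Pb. Setting this equal to demand: 614 - 3Pb = -68 + 5Pb, so Pb = 85.25.
Sellers receive Ps = 85.25 + 36 = 121.25; Q' = 614 − 3·85.25 = 358.25.

Q' = 358.25; buyers pay €85.25; sellers receive €121.25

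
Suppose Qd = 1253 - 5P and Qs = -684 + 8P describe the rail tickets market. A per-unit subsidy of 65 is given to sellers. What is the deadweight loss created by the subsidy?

Pre-subsidy: 1253 - 5P = -684 + 8P gives P* = 149, Q* = 508.
With the subsidy, sellers receive Ps = Pb + 65 for each unit, where Pb is the price buyers pay.
Supply in terms of Pb becomes Qs = -684 + 8(Pb + 65) = -164 + 8Pb. Setting this equal to demand: 1253 - 5Pb = -164 + 8Pb, so Pb = 109.
Sellers receive Ps = 109 + 65 = 174; Q' = 1253 − 5·109 = 708.
The subsidy expands output by 708 − 508 = 200 past the efficient level; on those units the gap between marginal cost and willingness to pay runs from 0 up to 65.
DWL = ½ × 65 × 200 = 6500.

Deadweight loss = 6500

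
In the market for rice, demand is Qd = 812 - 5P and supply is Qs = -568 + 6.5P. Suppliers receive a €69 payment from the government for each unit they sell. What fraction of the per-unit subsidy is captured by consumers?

Consumer share = 13/23

Pre-subsidy: 812 - 5P = -568 + 6.5P gives P* = 120, Q* = 212.
With the subsidy, sellers receive Ps = Pb + 69 for each unit, where Pb is the price buyers pay.
Supply in terms of Pb becomes Qs = -568 + 6.5(Pb + 69) = -119.5 + 6.5Pb. Setting this equal to demand: 812 - 5Pb = -119.5 + 6.5Pb, so Pb = 81.
Sellers receive Ps = 81 + 69 = 150; Q' = 812 − 5·81 = 407.
Buyers' price falls by P* − Pb = 120 − 81 = 39; sellers' price rises by Ps − P* = 150 − 120 = 30.
So consumers capture 39/69 = 13/23 of each unit of subsidy.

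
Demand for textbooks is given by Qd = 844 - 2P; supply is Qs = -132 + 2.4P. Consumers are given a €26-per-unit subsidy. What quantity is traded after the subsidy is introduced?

Pre-subsidy: 844 - 2P = -132 + 2.4P gives P* = 2440/11, Q* = 4404/11.
With the rebate, buyers effectively pay Pb = Ps − 26, where Ps is the price sellers receive.
Demand in terms of Ps becomes Qd = 844 − 2(Ps − 26) = 896 - 2Ps. Setting this equal to supply: 896 - 2Ps = -132 + 2.4Ps, so Ps = 2570/11.
Buyers pay Pb = 2570/11 − 26 = 2284/11; Q' = -132 + 2.4·(2570/11) = 4716/11.

Q' = 4716/11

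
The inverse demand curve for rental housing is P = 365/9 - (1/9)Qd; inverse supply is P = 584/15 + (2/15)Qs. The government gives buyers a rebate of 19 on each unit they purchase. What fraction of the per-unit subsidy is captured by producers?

Producer share = 6/11

Pre-subsidy: 365/9 - (1/9)Q = 584/15 + (2/15)Q gives Q* = 73/11 and P* = 438/11.
With the rebate, buyers effectively pay Pb = Ps − 19, where Ps is the price sellers receive.
On the curves, Pb = 365/9 - (1/9)Q and Ps = 584/15 + (2/15)Q; the wedge Ps − Pb = 19 gives 584/15 + (2/15)Q − (365/9 - (1/9)Q) = 19, so Q' = 928/11.
Then Pb = 365/9 − (1/9)·(928/11) = 343/11 and Ps = 584/15 + (2/15)·(928/11) = 552/11.
Buyers' price falls by P* − Pb = 438/11 − 343/11 = 95/11; sellers' price rises by Ps − P* = 552/11 − 438/11 = 114/11.
So producers capture (114/11)/19 = 6/11 of each unit of subsidy.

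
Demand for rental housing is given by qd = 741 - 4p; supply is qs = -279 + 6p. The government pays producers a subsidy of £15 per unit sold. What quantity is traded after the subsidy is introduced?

Pre-subsidy: 741 - 4p = -279 + 6p gives p* = 102, q* = 333.
With the subsidy, sellers receive ps = pb + 15 for each unit, where pb is the price buyers pay.
Supply in terms of pb becomes qs = -279 + 6(pb + 15) = -189 + 6pb. Setting this equal to demand: 741 - 4pb = -189 + 6pb, so pb = 93.
Sellers receive ps = 93 + 15 = 108; q' = 741 − 4·93 = 369.

q' = 369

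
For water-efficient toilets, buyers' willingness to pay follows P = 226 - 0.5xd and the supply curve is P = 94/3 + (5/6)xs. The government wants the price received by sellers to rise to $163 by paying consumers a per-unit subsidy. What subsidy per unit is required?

Required subsidy s = $16 per unit

At a seller price of 163, quantity supplied is -37.6 + 1.2·163 = 158.
Buyers absorb 158 only when they pay Pb = 226 − 0.5·158 = 147.
s = Ps − Pb = 163 − 147 = 16.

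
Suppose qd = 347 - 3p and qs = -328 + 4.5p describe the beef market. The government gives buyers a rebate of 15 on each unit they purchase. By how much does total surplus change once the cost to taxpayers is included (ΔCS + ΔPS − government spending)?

Pre-subsidy: 347 - 3p = -328 + 4.5p gives p* = 90, q* = 77.
With the rebate, buyers effectively pay pb = ps − 15, where ps is the price sellers receive.
Demand in terms of ps becomes qd = 347 − 3(ps − 15) = 392 - 3ps. Setting this equal to supply: 392 - 3ps = -328 + 4.5ps, so ps = 96.
Buyers pay pb = 96 − 15 = 81; q' = -328 + 4.5·96 = 104.
ΔCS = ½(77 + 104)(90 − 81) = 814.5; ΔPS = ½(77 + 104)(96 − 90) = 543.
Government spending = 15 × 104 = 1560.
Net change = 814.5 + 543 − 1560 = -202.5. The loss equals the DWL triangle ½·15·27.

Net change in total surplus = -202.5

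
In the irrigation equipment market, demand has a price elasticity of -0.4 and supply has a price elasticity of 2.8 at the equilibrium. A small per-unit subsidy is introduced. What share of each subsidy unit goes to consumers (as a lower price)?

For a small subsidy around the equilibrium, the benefit split depends on the relative slopes, which at a point are proportional to the elasticities.
Buyer share = εs/(εs + |εd|) = 2.8/(2.8 + 0.4) = 0.875; seller share = |εd|/(εs + |εd|) = 0.125.

Consumer share = 0.875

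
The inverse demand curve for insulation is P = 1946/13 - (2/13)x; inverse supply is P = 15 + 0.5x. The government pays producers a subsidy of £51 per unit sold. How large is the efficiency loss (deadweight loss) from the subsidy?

Pre-subsidy: 1946/13 - (2/13)x = 15 + 0.5x gives x* = 206 and P* = 118.
With the subsidy, sellers receive Ps = Pb + 51 for each unit, where Pb is the price buyers pay.
On the curves, Pb = 1946/13 - (2/13)x and Ps = 15 + 0.5x; the wedge Ps − Pb = 51 gives 15 + 0.5x − (1946/13 - (2/13)x) = 51, so x' = 284.
Then Pb = 1946/13 − (2/13)·284 = 106 and Ps = 15 + 0.5·284 = 157.
The subsidy expands output by 284 − 206 = 78 past the efficient level; on those units the gap between marginal cost and willingness to pay runs from 0 up to 51.
DWL = ½ × 51 × 78 = 1989.

Deadweight loss = £1989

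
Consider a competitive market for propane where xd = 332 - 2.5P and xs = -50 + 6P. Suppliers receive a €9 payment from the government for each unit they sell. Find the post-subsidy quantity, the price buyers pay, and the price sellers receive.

Pre-subsidy: 332 - 2.5P = -50 + 6P gives P* = 764/17, x* = 3734/17.
With the subsidy, sellers receive Ps = Pb + 9 for each unit, where Pb is the price buyers pay.
Supply in terms of Pb becomes xs = -50 + 6(Pb + 9) = 4 + 6Pb. Setting this equal to demand: 332 - 2.5Pb = 4 + 6Pb, so Pb = 656/17.
Sellers receive Ps = 656/17 + 9 = 809/17; x' = 332 − 2.5·(656/17) = 4004/17.

x' = 4004/17; buyers pay 656/17; sellers receive 809/17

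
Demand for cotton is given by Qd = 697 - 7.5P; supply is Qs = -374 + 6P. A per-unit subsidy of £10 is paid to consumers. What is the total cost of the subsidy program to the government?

Government cost = 4060/3

Pre-subsidy: 697 - 7.5P = -374 + 6P gives P* = 238/3, Q* = 102.
With the rebate, buyers effectively pay Pb = Ps − 10, where Ps is the price sellers receive.
Demand in terms of Ps becomes Qd = 697 − 7.5(Ps − 10) = 772 - 7.5Ps. Setting this equal to supply: 772 - 7.5Ps = -374 + 6Ps, so Ps = 764/9.
Buyers pay Pb = 764/9 − 10 = 674/9; Q' = -374 + 6·(764/9) = 406/3.
Government outlay = subsidy × quantity = 10 × 406/3 = 4060/3.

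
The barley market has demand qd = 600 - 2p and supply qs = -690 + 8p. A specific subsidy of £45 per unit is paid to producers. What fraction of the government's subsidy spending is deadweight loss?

DWL / government spending = 2/23

Pre-subsidy: 600 - 2p = -690 + 8p gives p* = 129, q* = 342.
With the subsidy, sellers receive ps = pb + 45 for each unit, where pb is the price buyers pay.
Supply in terms of pb becomes qs = -690 + 8(pb + 45) = -330 + 8pb. Setting this equal to demand: 600 - 2pb = -330 + 8pb, so pb = 93.
Sellers receive ps = 93 + 45 = 138; q' = 600 − 2·93 = 414.
ΔCS = ½(342 + 414)(129 − 93) = 13608; ΔPS = ½(342 + 414)(138 − 129) = 3402.
Government spending = 45 × 414 = 18630.
DWL = ½ × 45 × (414 − 342) = 1620; fraction = 1620 / 18630 = 2/23.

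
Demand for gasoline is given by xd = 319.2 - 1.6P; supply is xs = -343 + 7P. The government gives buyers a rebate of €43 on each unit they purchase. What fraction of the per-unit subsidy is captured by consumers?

Pre-subsidy: 319.2 - 1.6P = -343 + 7P gives P* = 77, x* = 196.
With the rebate, buyers effectively pay Pb = Ps − 43, where Ps is the price sellers receive.
Demand in terms of Ps becomes xd = 319.2 − 1.6(Ps − 43) = 388 - 1.6Ps. Setting this equal to supply: 388 - 1.6Ps = -343 + 7Ps, so Ps = 85.
Buyers pay Pb = 85 − 43 = 42; x' = -343 + 7·85 = 252.
Buyers' price falls by P* − Pb = 77 − 42 = 35; sellers' price rises by Ps − P* = 85 − 77 = 8.
So consumers capture 35/43 = 35/43 of each unit of subsidy.

Consumer share = 35/43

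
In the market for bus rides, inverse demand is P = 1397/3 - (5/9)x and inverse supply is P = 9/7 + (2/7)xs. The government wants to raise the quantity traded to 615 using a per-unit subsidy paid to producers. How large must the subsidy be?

At x = 615, from the demand curve buyers pay Pb = 1397/3 − (5/9)·615 = 124; from the supply curve sellers need Ps = 9/7 + (2/7)·615 = 177.
The subsidy must fill the gap: s = Ps − Pb = 177 − 124 = 53.

Required subsidy s = 53 per unit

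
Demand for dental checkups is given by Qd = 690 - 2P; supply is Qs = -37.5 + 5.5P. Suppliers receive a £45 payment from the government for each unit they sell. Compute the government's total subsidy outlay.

Government cost = £25290

Pre-subsidy: 690 - 2P = -37.5 + 5.5P gives P* = 97, Q* = 496.
With the subsidy, sellers receive Ps = Pb + 45 for each unit, where Pb is the price buyers pay.
Supply in terms of Pb becomes Qs = -37.5 + 5.5(Pb + 45) = 210 + 5.5Pb. Setting this equal to demand: 690 - 2Pb = 210 + 5.5Pb, so Pb = 64.
Sellers receive Ps = 64 + 45 = 109; Q' = 690 − 2·64 = 562.
Government outlay = subsidy × quantity = 45 × 562 = 25290.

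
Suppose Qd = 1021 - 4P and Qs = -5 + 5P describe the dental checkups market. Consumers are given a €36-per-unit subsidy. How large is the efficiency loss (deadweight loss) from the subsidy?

Pre-subsidy: 1021 - 4P = -5 + 5P gives P* = 114, Q* = 565.
With the rebate, buyers effectively pay Pb = Ps − 36, where Ps is the price sellers receive.
Demand in terms of Ps becomes Qd = 1021 − 4(Ps − 36) = 1165 - 4Ps. Setting this equal to supply: 1165 - 4Ps = -5 + 5Ps, so Ps = 130.
Buyers pay Pb = 130 − 36 = 94; Q' = -5 + 5·130 = 645.
The subsidy expands output by 645 − 565 = 80 past the efficient level; on those units the gap between marginal cost and willingness to pay runs from 0 up to 36.
DWL = ½ × 36 × 80 = 1440.

Deadweight loss = €1440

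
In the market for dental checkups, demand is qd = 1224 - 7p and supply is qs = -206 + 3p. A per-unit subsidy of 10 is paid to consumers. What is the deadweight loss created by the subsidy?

Pre-subsidy: 1224 - 7p = -206 + 3p gives p* = 143, q* = 223.
With the rebate, buyers effectively pay pb = ps − 10, where ps is the price sellers receive.
Demand in terms of ps becomes qd = 1224 − 7(ps − 10) = 1294 - 7ps. Setting this equal to supply: 1294 - 7ps = -206 + 3ps, so ps = 150.
Buyers pay pb = 150 − 10 = 140; q' = -206 + 3·150 = 244.
The subsidy expands output by 244 − 223 = 21 past the efficient level; on those units the gap between marginal cost and willingness to pay runs from 0 up to 10.
DWL = ½ × 10 × 21 = 105.

Deadweight loss = 105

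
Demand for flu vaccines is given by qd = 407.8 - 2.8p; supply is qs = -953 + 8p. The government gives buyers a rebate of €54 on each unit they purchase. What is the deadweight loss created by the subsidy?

Pre-subsidy: 407.8 - 2.8p = -953 + 8p gives p* = 126, q* = 55.
With the rebate, buyers effectively pay pb = ps − 54, where ps is the price sellers receive.
Demand in terms of ps becomes qd = 407.8 − 2.8(ps − 54) = 559 - 2.8ps. Setting this equal to supply: 559 - 2.8ps = -953 + 8ps, so ps = 140.
Buyers pay pb = 140 − 54 = 86; q' = -953 + 8·140 = 167.
The subsidy expands output by 167 − 55 = 112 past the efficient level; on those units the gap between marginal cost and willingness to pay runs from 0 up to 54.
DWL = ½ × 54 × 112 = 3024.

Deadweight loss = €3024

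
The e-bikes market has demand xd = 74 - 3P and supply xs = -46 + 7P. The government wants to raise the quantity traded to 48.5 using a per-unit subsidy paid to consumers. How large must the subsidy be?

At x = 48.5, invert demand for the buyer price: Pb = (74 − 48.5)/3 = 8.5; invert supply for the seller price: Ps = (48.5 − (-46))/7 = 13.5.
The subsidy must fill the gap: s = Ps − Pb = 13.5 − 8.5 = 5.

Required subsidy s = 5 per unit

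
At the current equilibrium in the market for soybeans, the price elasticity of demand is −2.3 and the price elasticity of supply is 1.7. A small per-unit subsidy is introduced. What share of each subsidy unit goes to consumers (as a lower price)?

For a small subsidy around the equilibrium, the benefit split depends on the relative slopes, which at a point are proportional to the elasticities.
Buyer share = εs/(εs + |εd|) = 1.7/(1.7 + 2.3) = 0.425; seller share = |εd|/(εs + |εd|) = 0.575.

Consumer share = 0.425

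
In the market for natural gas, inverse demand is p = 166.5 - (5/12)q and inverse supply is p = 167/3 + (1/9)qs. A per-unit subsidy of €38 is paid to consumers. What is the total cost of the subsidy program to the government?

Pre-subsidy: 166.5 - (5/12)q = 167/3 + (1/9)q gives q* = 210 and p* = 79.
With the rebate, buyers effectively pay pb = ps − 38, where ps is the price sellers receive.
On the curves, pb = 166.5 - (5/12)q and ps = 167/3 + (1/9)q; the wedge ps − pb = 38 gives 167/3 + (1/9)q − (166.5 - (5/12)q) = 38, so q' = 282.
Then pb = 166.5 − (5/12)·282 = 49 and ps = 167/3 + (1/9)·282 = 87.
Government outlay = subsidy × quantity = 38 × 282 = 10716.

Government cost = €10716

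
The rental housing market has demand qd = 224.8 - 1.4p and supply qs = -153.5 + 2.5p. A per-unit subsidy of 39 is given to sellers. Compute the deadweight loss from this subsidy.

Deadweight loss = 682.5

Pre-subsidy: 224.8 - 1.4p = -153.5 + 2.5p gives p* = 97, q* = 89.
With the subsidy, sellers receive ps = pb + 39 for each unit, where pb is the price buyers pay.
Supply in terms of pb becomes qs = -153.5 + 2.5(pb + 39) = -56 + 2.5pb. Setting this equal to demand: 224.8 - 1.4pb = -56 + 2.5pb, so pb = 72.
Sellers receive ps = 72 + 39 = 111; q' = 224.8 − 1.4·72 = 124.
The subsidy expands output by 124 − 89 = 35 past the efficient level; on those units the gap between marginal cost and willingness to pay runs from 0 up to 39.
DWL = ½ × 39 × 35 = 682.5.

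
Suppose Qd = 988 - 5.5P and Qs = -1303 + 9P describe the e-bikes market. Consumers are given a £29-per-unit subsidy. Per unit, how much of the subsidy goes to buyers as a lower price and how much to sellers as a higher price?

Buyers gain £18 per unit; sellers gain £11 per unit

Pre-subsidy: 988 - 5.5P = -1303 + 9P gives P* = 158, Q* = 119.
With the rebate, buyers effectively pay Pb = Ps − 29, where Ps is the price sellers receive.
Demand in terms of Ps becomes Qd = 988 − 5.5(Ps − 29) = 1147.5 - 5.5Ps. Setting this equal to supply: 1147.5 - 5.5Ps = -1303 + 9Ps, so Ps = 169.
Buyers pay Pb = 169 − 29 = 140; Q' = -1303 + 9·169 = 218.
Buyers' price falls by P* − Pb = 158 − 140 = 18; sellers' price rises by Ps − P* = 169 − 158 = 11.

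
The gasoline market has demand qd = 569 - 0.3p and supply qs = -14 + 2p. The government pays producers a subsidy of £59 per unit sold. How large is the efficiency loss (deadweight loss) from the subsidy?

Pre-subsidy: 569 - 0.3p = -14 + 2p gives p* = 5830/23, q* = 11338/23.
With the subsidy, sellers receive ps = pb + 59 for each unit, where pb is the price buyers pay.
Supply in terms of pb becomes qs = -14 + 2(pb + 59) = 104 + 2pb. Setting this equal to demand: 569 - 0.3pb = 104 + 2pb, so pb = 4650/23.
Sellers receive ps = 4650/23 + 59 = 6007/23; q' = 569 − 0.3·(4650/23) = 11692/23.
The subsidy expands output by 11692/23 − 11338/23 = 354/23 past the efficient level; on those units the gap between marginal cost and willingness to pay runs from 0 up to 59.
DWL = ½ × 59 × 354/23 = 10443/23.

Deadweight loss = 10443/23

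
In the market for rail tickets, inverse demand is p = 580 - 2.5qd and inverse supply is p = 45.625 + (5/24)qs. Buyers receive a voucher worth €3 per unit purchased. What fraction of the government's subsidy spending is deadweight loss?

DWL / government spending = 4/1433

Pre-subsidy: 580 - 2.5q = 45.625 + (5/24)q gives q* = 2565/13 and p* = 2255/26.
With the rebate, buyers effectively pay pb = ps − 3, where ps is the price sellers receive.
On the curves, pb = 580 - 2.5q and ps = 45.625 + (5/24)q; the wedge ps − pb = 3 gives 45.625 + (5/24)q − (580 - 2.5q) = 3, so q' = 12897/65.
Then pb = 580 − 2.5·(12897/65) = 2183/26 and ps = 45.625 + (5/24)·(12897/65) = 2261/26.
ΔCS = ½(2565/13 + 12897/65)(2255/26 − 2183/26) = 462996/845; ΔPS = ½(2565/13 + 12897/65)(2261/26 − 2255/26) = 38583/845.
Government spending = 3 × 12897/65 = 38691/65.
DWL = ½ × 3 × (12897/65 − 2565/13) = 108/65; fraction = (108/65) / (38691/65) = 4/1433.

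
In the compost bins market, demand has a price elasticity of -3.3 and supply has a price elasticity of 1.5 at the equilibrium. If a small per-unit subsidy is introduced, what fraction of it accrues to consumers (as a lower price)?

For a small subsidy around the equilibrium, the benefit split depends on the relative slopes, which at a point are proportional to the elasticities.
Buyer share = εs/(εs + |εd|) = 1.5/(1.5 + 3.3) = 0.3125; seller share = |εd|/(εs + |εd|) = 0.6875.

Consumer share = 0.3125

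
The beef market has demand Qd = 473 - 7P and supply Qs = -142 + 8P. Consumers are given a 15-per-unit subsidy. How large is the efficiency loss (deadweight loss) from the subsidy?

Deadweight loss = 420

Pre-subsidy: 473 - 7P = -142 + 8P gives P* = 41, Q* = 186.
With the rebate, buyers effectively pay Pb = Ps − 15, where Ps is the price sellers receive.
Demand in terms of Ps becomes Qd = 473 − 7(Ps − 15) = 578 - 7Ps. Setting this equal to supply: 578 - 7Ps = -142 + 8Ps, so Ps = 48.
Buyers pay Pb = 48 − 15 = 33; Q' = -142 + 8·48 = 242.
The subsidy expands output by 242 − 186 = 56 past the efficient level; on those units the gap between marginal cost and willingness to pay runs from 0 up to 15.
DWL = ½ × 15 × 56 = 420.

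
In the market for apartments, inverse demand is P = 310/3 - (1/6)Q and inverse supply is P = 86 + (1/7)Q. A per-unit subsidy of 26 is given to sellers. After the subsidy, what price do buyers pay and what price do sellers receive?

Pre-subsidy: 310/3 - (1/6)Q = 86 + (1/7)Q gives Q* = 56 and P* = 94.
With the subsidy, sellers receive Ps = Pb + 26 for each unit, where Pb is the price buyers pay.
On the curves, Pb = 310/3 - (1/6)Q and Ps = 86 + (1/7)Q; the wedge Ps − Pb = 26 gives 86 + (1/7)Q − (310/3 - (1/6)Q) = 26, so Q' = 140.
Then Pb = 310/3 − (1/6)·140 = 80 and Ps = 86 + (1/7)·140 = 106.

Buyers pay 80; sellers receive 106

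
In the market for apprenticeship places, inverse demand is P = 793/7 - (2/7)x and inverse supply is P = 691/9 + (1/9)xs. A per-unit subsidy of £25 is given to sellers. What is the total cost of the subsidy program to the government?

Pre-subsidy: 793/7 - (2/7)x = 691/9 + (1/9)x gives x* = 92 and P* = 87.
With the subsidy, sellers receive Ps = Pb + 25 for each unit, where Pb is the price buyers pay.
On the curves, Pb = 793/7 - (2/7)x and Ps = 691/9 + (1/9)x; the wedge Ps − Pb = 25 gives 691/9 + (1/9)x − (793/7 - (2/7)x) = 25, so x' = 155.
Then Pb = 793/7 − (2/7)·155 = 69 and Ps = 691/9 + (1/9)·155 = 94.
Government outlay = subsidy × quantity = 25 × 155 = 3875.

Government cost = £3875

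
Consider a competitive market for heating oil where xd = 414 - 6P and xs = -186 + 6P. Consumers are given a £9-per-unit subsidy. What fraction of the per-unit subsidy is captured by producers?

Producer share = 0.5

Pre-subsidy: 414 - 6P = -186 + 6P gives P* = 50, x* = 114.
With the rebate, buyers effectively pay Pb = Ps − 9, where Ps is the price sellers receive.
Demand in terms of Ps becomes xd = 414 − 6(Ps − 9) = 468 - 6Ps. Setting this equal to supply: 468 - 6Ps = -186 + 6Ps, so Ps = 54.5.
Buyers pay Pb = 54.5 − 9 = 45.5; x' = -186 + 6·54.5 = 141.
Buyers' price falls by P* − Pb = 50 − 45.5 = 4.5; sellers' price rises by Ps − P* = 54.5 − 50 = 4.5.
So producers capture 4.5/9 = 0.5 of each unit of subsidy.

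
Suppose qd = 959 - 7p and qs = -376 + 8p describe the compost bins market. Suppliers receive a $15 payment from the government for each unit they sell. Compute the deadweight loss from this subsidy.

Deadweight loss = $420

Pre-subsidy: 959 - 7p = -376 + 8p gives p* = 89, q* = 336.
With the subsidy, sellers receive ps = pb + 15 for each unit, where pb is the price buyers pay.
Supply in terms of pb becomes qs = -376 + 8(pb + 15) = -256 + 8pb. Setting this equal to demand: 959 - 7pb = -256 + 8pb, so pb = 81.
Sellers receive ps = 81 + 15 = 96; q' = 959 − 7·81 = 392.
The subsidy expands output by 392 − 336 = 56 past the efficient level; on those units the gap between marginal cost and willingness to pay runs from 0 up to 15.
DWL = ½ × 15 × 56 = 420.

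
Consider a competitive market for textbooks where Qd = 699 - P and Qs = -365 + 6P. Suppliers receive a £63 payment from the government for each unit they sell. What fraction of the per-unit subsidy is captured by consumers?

Pre-subsidy: 699 - P = -365 + 6P gives P* = 152, Q* = 547.
With the subsidy, sellers receive Ps = Pb + 63 for each unit, where Pb is the price buyers pay.
Supply in terms of Pb becomes Qs = -365 + 6(Pb + 63) = 13 + 6Pb. Setting this equal to demand: 699 - Pb = 13 + 6Pb, so Pb = 98.
Sellers receive Ps = 98 + 63 = 161; Q' = 699 − 1·98 = 601.
Buyers' price falls by P* − Pb = 152 − 98 = 54; sellers' price rises by Ps − P* = 161 − 152 = 9.
So consumers capture 54/63 = 6/7 of each unit of subsidy.

Consumer share = 6/7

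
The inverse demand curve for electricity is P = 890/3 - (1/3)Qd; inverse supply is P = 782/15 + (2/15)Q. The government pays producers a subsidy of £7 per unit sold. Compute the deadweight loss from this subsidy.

Deadweight loss = £52.5

Pre-subsidy: 890/3 - (1/3)Q = 782/15 + (2/15)Q gives Q* = 524 and P* = 122.
With the subsidy, sellers receive Ps = Pb + 7 for each unit, where Pb is the price buyers pay.
On the curves, Pb = 890/3 - (1/3)Q and Ps = 782/15 + (2/15)Q; the wedge Ps − Pb = 7 gives 782/15 + (2/15)Q − (890/3 - (1/3)Q) = 7, so Q' = 539.
Then Pb = 890/3 − (1/3)·539 = 117 and Ps = 782/15 + (2/15)·539 = 124.
The subsidy expands output by 539 − 524 = 15 past the efficient level; on those units the gap between marginal cost and willingness to pay runs from 0 up to 7.
DWL = ½ × 7 × 15 = 52.5.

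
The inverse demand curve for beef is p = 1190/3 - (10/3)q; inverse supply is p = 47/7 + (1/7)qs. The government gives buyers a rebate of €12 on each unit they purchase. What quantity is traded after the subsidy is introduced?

q' = 8441/73

Pre-subsidy: 1190/3 - (10/3)q = 47/7 + (1/7)q gives q* = 8189/73 and p* = 1660/73.
With the rebate, buyers effectively pay pb = ps − 12, where ps is the price sellers receive.
On the curves, pb = 1190/3 - (10/3)q and ps = 47/7 + (1/7)q; the wedge ps − pb = 12 gives 47/7 + (1/7)q − (1190/3 - (10/3)q) = 12, so q' = 8441/73.
Then pb = 1190/3 − (10/3)·(8441/73) = 820/73 and ps = 47/7 + (1/7)·(8441/73) = 1696/73.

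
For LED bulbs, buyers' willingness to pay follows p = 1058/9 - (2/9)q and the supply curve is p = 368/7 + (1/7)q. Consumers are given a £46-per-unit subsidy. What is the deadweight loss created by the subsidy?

Deadweight loss = £2898

Pre-subsidy: 1058/9 - (2/9)q = 368/7 + (1/7)q gives q* = 178 and p* = 78.
With the rebate, buyers effectively pay pb = ps − 46, where ps is the price sellers receive.
On the curves, pb = 1058/9 - (2/9)q and ps = 368/7 + (1/7)q; the wedge ps − pb = 46 gives 368/7 + (1/7)q − (1058/9 - (2/9)q) = 46, so q' = 304.
Then pb = 1058/9 − (2/9)·304 = 50 and ps = 368/7 + (1/7)·304 = 96.
The subsidy expands output by 304 − 178 = 126 past the efficient level; on those units the gap between marginal cost and willingness to pay runs from 0 up to 46.
DWL = ½ × 46 × 126 = 2898.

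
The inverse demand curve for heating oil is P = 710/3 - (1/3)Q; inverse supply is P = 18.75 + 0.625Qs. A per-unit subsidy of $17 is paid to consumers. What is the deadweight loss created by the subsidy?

Deadweight loss = 3468/23

Pre-subsidy: 710/3 - (1/3)Q = 18.75 + 0.625Q gives Q* = 5230/23 and P* = 3700/23.
With the rebate, buyers effectively pay Pb = Ps − 17, where Ps is the price sellers receive.
On the curves, Pb = 710/3 - (1/3)Q and Ps = 18.75 + 0.625Q; the wedge Ps − Pb = 17 gives 18.75 + 0.625Q − (710/3 - (1/3)Q) = 17, so Q' = 5638/23.
Then Pb = 710/3 − (1/3)·(5638/23) = 3564/23 and Ps = 18.75 + 0.625·(5638/23) = 3955/23.
The subsidy expands output by 5638/23 − 5230/23 = 408/23 past the efficient level; on those units the gap between marginal cost and willingness to pay runs from 0 up to 17.
DWL = ½ × 17 × 408/23 = 3468/23.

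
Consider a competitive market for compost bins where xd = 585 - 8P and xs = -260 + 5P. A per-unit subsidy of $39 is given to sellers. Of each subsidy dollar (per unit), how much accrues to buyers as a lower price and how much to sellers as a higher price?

Buyers gain $15 per unit; sellers gain $24 per unit

Pre-subsidy: 585 - 8P = -260 + 5P gives P* = 65, x* = 65.
With the subsidy, sellers receive Ps = Pb + 39 for each unit, where Pb is the price buyers pay.
Supply in terms of Pb becomes xs = -260 + 5(Pb + 39) = -65 + 5Pb. Setting this equal to demand: 585 - 8Pb = -65 + 5Pb, so Pb = 50.
Sellers receive Ps = 50 + 39 = 89; x' = 585 − 8·50 = 185.
Buyers' price falls by P* − Pb = 65 − 50 = 15; sellers' price rises by Ps − P* = 89 − 65 = 24.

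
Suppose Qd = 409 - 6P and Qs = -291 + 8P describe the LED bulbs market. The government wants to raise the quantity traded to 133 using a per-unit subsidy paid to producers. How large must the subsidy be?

Required subsidy s = 7 per unit

At Q = 133, invert demand for the buyer price: Pb = (409 − 133)/6 = 46; invert supply for the seller price: Ps = (133 − (-291))/8 = 53.
The subsidy must fill the gap: s = Ps − Pb = 53 − 46 = 7.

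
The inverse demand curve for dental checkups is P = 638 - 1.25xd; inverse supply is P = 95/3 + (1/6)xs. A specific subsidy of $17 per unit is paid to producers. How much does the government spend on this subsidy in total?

Government cost = $7480

Pre-subsidy: 638 - 1.25x = 95/3 + (1/6)x gives x* = 428 and P* = 103.
With the subsidy, sellers receive Ps = Pb + 17 for each unit, where Pb is the price buyers pay.
On the curves, Pb = 638 - 1.25x and Ps = 95/3 + (1/6)x; the wedge Ps − Pb = 17 gives 95/3 + (1/6)x − (638 - 1.25x) = 17, so x' = 440.
Then Pb = 638 − 1.25·440 = 88 and Ps = 95/3 + (1/6)·440 = 105.
Government outlay = subsidy × quantity = 17 × 440 = 7480.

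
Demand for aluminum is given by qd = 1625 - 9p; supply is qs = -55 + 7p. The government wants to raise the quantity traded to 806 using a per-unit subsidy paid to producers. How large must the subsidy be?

Required subsidy s = 32 per unit

At q = 806, invert demand for the buyer price: pb = (1625 − 806)/9 = 91; invert supply for the seller price: ps = (806 − (-55))/7 = 123.
The subsidy must fill the gap: s = ps − pb = 123 − 91 = 32.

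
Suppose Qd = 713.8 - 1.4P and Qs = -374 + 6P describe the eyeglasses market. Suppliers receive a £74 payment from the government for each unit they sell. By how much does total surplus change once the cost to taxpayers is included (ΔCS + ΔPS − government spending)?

Net change in total surplus = -£3108

Pre-subsidy: 713.8 - 1.4P = -374 + 6P gives P* = 147, Q* = 508.
With the subsidy, sellers receive Ps = Pb + 74 for each unit, where Pb is the price buyers pay.
Supply in terms of Pb becomes Qs = -374 + 6(Pb + 74) = 70 + 6Pb. Setting this equal to demand: 713.8 - 1.4Pb = 70 + 6Pb, so Pb = 87.
Sellers receive Ps = 87 + 74 = 161; Q' = 713.8 − 1.4·87 = 592.
ΔCS = ½(508 + 592)(147 − 87) = 33000; ΔPS = ½(508 + 592)(161 − 147) = 7700.
Government spending = 74 × 592 = 43808.
Net change = 33000 + 7700 − 43808 = -3108. The loss equals the DWL triangle ½·74·84.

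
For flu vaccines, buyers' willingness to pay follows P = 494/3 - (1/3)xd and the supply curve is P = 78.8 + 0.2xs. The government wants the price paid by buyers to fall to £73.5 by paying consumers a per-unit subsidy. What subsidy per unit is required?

Required subsidy s = £60 per unit

At a buyer price of 73.5, quantity demanded is 494 − 3·73.5 = 273.5.
Sellers supply 273.5 only when they receive Ps = 78.8 + 0.2·273.5 = 133.5.
s = Ps − Pb = 133.5 − 73.5 = 60.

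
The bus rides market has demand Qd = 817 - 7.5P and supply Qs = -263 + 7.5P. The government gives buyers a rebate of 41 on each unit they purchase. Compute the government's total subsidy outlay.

Government cost = 17660.75

Pre-subsidy: 817 - 7.5P = -263 + 7.5P gives P* = 72, Q* = 277.
With the rebate, buyers effectively pay Pb = Ps − 41, where Ps is the price sellers receive.
Demand in terms of Ps becomes Qd = 817 − 7.5(Ps − 41) = 1124.5 - 7.5Ps. Setting this equal to supply: 1124.5 - 7.5Ps = -263 + 7.5Ps, so Ps = 92.5.
Buyers pay Pb = 92.5 − 41 = 51.5; Q' = -263 + 7.5·92.5 = 430.75.
Government outlay = subsidy × quantity = 41 × 430.75 = 17660.75.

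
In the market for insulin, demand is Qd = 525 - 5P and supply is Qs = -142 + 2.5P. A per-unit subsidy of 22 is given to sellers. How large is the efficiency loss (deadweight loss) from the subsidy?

Deadweight loss = 1210/3

Pre-subsidy: 525 - 5P = -142 + 2.5P gives P* = 1334/15, Q* = 241/3.
With the subsidy, sellers receive Ps = Pb + 22 for each unit, where Pb is the price buyers pay.
Supply in terms of Pb becomes Qs = -142 + 2.5(Pb + 22) = -87 + 2.5Pb. Setting this equal to demand: 525 - 5Pb = -87 + 2.5Pb, so Pb = 81.6.
Sellers receive Ps = 81.6 + 22 = 103.6; Q' = 525 − 5·81.6 = 117.
The subsidy expands output by 117 − 241/3 = 110/3 past the efficient level; on those units the gap between marginal cost and willingness to pay runs from 0 up to 22.
DWL = ½ × 22 × 110/3 = 1210/3.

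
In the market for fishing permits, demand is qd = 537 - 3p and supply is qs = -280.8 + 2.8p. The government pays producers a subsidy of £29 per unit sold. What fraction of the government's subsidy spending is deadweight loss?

DWL / government spending = 7/52

Pre-subsidy: 537 - 3p = -280.8 + 2.8p gives p* = 141, q* = 114.
With the subsidy, sellers receive ps = pb + 29 for each unit, where pb is the price buyers pay.
Supply in terms of pb becomes qs = -280.8 + 2.8(pb + 29) = -199.6 + 2.8pb. Setting this equal to demand: 537 - 3pb = -199.6 + 2.8pb, so pb = 127.
Sellers receive ps = 127 + 29 = 156; q' = 537 − 3·127 = 156.
ΔCS = ½(114 + 156)(141 − 127) = 1890; ΔPS = ½(114 + 156)(156 − 141) = 2025.
Government spending = 29 × 156 = 4524.
DWL = ½ × 29 × (156 − 114) = 609; fraction = 609 / 4524 = 7/52.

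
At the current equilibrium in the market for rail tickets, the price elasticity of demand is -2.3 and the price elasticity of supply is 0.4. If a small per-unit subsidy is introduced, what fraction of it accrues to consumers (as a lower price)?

Consumer share = 4/27

For a small subsidy around the equilibrium, the benefit split depends on the relative slopes, which at a point are proportional to the elasticities.
Buyer share = εs/(εs + |εd|) = 0.4/(0.4 + 2.3) = 4/27; seller share = |εd|/(εs + |εd|) = 23/27.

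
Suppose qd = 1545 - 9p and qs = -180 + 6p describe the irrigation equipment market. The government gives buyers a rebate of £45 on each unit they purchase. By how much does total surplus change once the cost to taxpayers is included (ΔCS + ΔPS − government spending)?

Net change in total surplus = -£3645

Pre-subsidy: 1545 - 9p = -180 + 6p gives p* = 115, q* = 510.
With the rebate, buyers effectively pay pb = ps − 45, where ps is the price sellers receive.
Demand in terms of ps becomes qd = 1545 − 9(ps − 45) = 1950 - 9ps. Setting this equal to supply: 1950 - 9ps = -180 + 6ps, so ps = 142.
Buyers pay pb = 142 − 45 = 97; q' = -180 + 6·142 = 672.
ΔCS = ½(510 + 672)(115 − 97) = 10638; ΔPS = ½(510 + 672)(142 − 115) = 15957.
Government spending = 45 × 672 = 30240.
Net change = 10638 + 15957 − 30240 = -3645. The loss equals the DWL triangle ½·45·162.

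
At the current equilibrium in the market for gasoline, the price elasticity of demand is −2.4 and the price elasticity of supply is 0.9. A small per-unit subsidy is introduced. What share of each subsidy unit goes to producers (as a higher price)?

Producer share = 8/11

For a small subsidy around the equilibrium, the benefit split depends on the relative slopes, which at a point are proportional to the elasticities.
Buyer share = εs/(εs + |εd|) = 0.9/(0.9 + 2.4) = 3/11; seller share = |εd|/(εs + |εd|) = 8/11.
So producers capture 8/11 of the subsidy.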